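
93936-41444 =52492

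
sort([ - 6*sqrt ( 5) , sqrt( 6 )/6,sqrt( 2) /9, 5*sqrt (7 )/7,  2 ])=[ - 6 * sqrt( 5 ), sqrt( 2)/9,  sqrt(6)/6,5*sqrt(7 ) /7, 2]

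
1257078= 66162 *19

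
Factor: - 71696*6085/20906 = -218135080/10453 = - 2^3*5^1*1217^1*4481^1*10453^( - 1) 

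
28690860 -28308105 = 382755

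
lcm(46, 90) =2070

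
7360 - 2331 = 5029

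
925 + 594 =1519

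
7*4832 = 33824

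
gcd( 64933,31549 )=1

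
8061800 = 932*8650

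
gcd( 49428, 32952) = 16476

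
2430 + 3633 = 6063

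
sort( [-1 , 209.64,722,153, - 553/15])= [ - 553/15, - 1,153, 209.64, 722 ] 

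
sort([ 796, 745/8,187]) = [ 745/8, 187,796]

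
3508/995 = 3508/995 = 3.53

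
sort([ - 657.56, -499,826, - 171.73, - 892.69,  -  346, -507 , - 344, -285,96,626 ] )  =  [  -  892.69, - 657.56, -507, - 499, - 346, - 344,-285, - 171.73, 96 , 626, 826]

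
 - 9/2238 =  - 3/746 = - 0.00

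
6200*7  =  43400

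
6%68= 6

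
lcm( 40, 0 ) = 0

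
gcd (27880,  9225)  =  205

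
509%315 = 194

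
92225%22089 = 3869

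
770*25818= 19879860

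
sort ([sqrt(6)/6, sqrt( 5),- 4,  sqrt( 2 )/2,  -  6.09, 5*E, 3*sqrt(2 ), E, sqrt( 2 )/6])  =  [ - 6.09,  -  4,sqrt( 2)/6, sqrt(6)/6, sqrt( 2)/2, sqrt( 5 ), E, 3* sqrt ( 2 ), 5  *  E ]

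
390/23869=390/23869 =0.02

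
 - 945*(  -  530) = 500850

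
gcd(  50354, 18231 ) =1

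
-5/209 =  -5/209= - 0.02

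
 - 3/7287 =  - 1+2428/2429= - 0.00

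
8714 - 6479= 2235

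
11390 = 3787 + 7603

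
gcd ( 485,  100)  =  5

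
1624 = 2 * 812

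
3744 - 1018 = 2726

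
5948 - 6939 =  - 991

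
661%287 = 87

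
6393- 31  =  6362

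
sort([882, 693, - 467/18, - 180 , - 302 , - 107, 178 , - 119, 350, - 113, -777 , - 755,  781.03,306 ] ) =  [-777, - 755 ,- 302, - 180, - 119 , - 113,  -  107,-467/18,178  ,  306 , 350,  693, 781.03 , 882 ]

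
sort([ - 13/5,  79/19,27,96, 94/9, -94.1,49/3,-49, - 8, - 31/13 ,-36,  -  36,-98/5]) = [ - 94.1, - 49, - 36, - 36 , - 98/5, - 8, - 13/5, - 31/13,79/19 , 94/9,49/3, 27, 96 ]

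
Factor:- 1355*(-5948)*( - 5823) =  - 2^2*3^2 * 5^1*271^1*647^1* 1487^1 = - 46930701420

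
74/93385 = 74/93385 = 0.00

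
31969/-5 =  - 6394+1/5 = -6393.80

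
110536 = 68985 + 41551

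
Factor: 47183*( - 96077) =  - 4533201091= - 29^2*1627^1*3313^1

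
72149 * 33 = 2380917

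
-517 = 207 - 724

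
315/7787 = 315/7787 =0.04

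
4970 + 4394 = 9364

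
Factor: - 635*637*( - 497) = 201034015 = 5^1*7^3* 13^1*71^1*127^1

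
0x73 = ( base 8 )163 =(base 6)311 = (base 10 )115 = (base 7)223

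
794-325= 469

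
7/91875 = 1/13125 = 0.00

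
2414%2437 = 2414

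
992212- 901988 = 90224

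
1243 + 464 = 1707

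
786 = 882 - 96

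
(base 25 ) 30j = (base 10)1894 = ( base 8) 3546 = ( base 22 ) 3K2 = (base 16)766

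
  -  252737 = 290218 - 542955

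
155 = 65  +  90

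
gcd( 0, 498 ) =498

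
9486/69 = 137+11/23 = 137.48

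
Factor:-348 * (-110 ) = 2^3 * 3^1*5^1*11^1 * 29^1= 38280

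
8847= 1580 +7267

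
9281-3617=5664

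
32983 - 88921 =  - 55938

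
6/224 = 3/112= 0.03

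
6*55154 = 330924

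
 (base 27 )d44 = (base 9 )14134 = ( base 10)9589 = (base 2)10010101110101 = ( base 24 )gfd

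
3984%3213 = 771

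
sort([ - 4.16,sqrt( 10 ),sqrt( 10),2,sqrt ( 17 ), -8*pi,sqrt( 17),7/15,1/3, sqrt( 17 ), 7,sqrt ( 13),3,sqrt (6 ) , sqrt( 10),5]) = [ - 8 * pi, - 4.16,1/3  ,  7/15 , 2,sqrt( 6 ),3,sqrt( 10),sqrt(10 ), sqrt( 10), sqrt( 13),sqrt(17),sqrt(17 ), sqrt( 17 ),5, 7]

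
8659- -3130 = 11789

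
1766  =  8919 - 7153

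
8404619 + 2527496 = 10932115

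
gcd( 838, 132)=2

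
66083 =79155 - 13072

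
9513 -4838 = 4675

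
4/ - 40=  - 1 + 9/10=   - 0.10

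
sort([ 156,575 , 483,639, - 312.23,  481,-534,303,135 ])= [ - 534, - 312.23,135, 156,  303, 481, 483 , 575, 639 ]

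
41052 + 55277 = 96329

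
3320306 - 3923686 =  - 603380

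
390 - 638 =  - 248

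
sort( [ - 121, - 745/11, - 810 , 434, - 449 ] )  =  [-810,-449, - 121, - 745/11,434]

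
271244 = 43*6308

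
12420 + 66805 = 79225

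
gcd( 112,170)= 2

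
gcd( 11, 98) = 1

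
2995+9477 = 12472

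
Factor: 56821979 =2203^1*25793^1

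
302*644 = 194488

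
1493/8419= 1493/8419 = 0.18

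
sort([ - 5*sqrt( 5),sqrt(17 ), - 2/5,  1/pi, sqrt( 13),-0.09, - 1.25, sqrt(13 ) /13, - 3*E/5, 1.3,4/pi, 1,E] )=[  -  5*sqrt(5), - 3 * E/5, - 1.25, - 2/5, - 0.09, sqrt(13)/13,1/pi,1,4/pi, 1.3,E, sqrt( 13),  sqrt(17 )]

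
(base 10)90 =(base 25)3F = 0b1011010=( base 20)4A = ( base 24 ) 3I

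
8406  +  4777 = 13183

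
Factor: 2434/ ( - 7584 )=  - 2^ ( - 4 )*3^(- 1 )*79^( - 1 )*1217^1= - 1217/3792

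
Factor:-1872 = - 2^4*3^2*13^1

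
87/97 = 87/97 = 0.90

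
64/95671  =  64/95671 = 0.00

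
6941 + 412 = 7353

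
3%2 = 1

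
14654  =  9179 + 5475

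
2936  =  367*8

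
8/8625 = 8/8625 = 0.00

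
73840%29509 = 14822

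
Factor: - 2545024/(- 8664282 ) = 2^6*3^( - 2)*11^(-1)*59^1*337^1 * 43759^( -1 ) = 1272512/4332141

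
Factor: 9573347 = 7^1*139^1*9839^1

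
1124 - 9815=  - 8691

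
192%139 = 53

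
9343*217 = 2027431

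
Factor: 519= 3^1* 173^1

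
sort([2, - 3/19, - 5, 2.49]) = [ - 5, - 3/19, 2, 2.49]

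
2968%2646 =322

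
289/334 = 289/334 = 0.87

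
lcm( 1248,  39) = 1248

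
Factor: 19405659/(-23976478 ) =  - 2^(-1)*3^1*7^1*13^1*31^1*1061^( - 1)*2293^1*11299^( -1)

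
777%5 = 2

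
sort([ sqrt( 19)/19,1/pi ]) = [ sqrt( 19)/19,1/pi]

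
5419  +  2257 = 7676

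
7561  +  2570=10131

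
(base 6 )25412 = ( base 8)7360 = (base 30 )47E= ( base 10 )3824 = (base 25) 62O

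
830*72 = 59760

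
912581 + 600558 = 1513139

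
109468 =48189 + 61279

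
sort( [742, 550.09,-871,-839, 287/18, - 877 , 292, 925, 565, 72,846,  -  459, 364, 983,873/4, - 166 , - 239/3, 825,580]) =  [ - 877,-871, - 839,-459, - 166, - 239/3,287/18, 72, 873/4, 292 , 364,550.09,565,580, 742, 825 , 846 , 925, 983] 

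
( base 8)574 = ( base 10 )380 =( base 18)132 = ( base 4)11330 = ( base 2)101111100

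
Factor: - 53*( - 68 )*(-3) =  - 2^2*3^1*17^1 *53^1 = -  10812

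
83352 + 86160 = 169512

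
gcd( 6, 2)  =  2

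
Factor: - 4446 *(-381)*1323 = 2^1*3^6*7^2*13^1*19^1*127^1  =  2241064098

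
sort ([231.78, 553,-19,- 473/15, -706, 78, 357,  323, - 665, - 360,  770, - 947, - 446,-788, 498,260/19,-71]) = [-947,-788,-706,-665,- 446 , - 360, - 71,- 473/15,-19,260/19,78,  231.78, 323,357 , 498, 553,  770] 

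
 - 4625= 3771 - 8396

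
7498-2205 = 5293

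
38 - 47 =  - 9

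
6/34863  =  2/11621 = 0.00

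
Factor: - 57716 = - 2^2*47^1*307^1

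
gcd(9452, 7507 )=1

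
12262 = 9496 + 2766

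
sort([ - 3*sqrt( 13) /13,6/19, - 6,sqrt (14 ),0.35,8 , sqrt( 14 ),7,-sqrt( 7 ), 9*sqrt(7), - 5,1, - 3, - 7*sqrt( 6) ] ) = [ - 7 * sqrt( 6), -6, - 5, - 3, - sqrt(7 ), - 3 * sqrt( 13) /13,6/19,  0.35, 1,sqrt( 14),sqrt( 14),7, 8,  9*sqrt( 7) ] 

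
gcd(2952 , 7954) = 82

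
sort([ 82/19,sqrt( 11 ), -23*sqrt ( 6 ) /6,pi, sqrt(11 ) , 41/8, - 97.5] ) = [ - 97.5 , - 23*sqrt(6)/6, pi, sqrt(11 ), sqrt( 11 ), 82/19, 41/8 ] 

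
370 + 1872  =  2242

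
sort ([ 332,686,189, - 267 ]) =[ - 267, 189, 332, 686 ]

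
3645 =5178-1533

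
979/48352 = 979/48352  =  0.02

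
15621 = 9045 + 6576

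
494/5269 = 494/5269 = 0.09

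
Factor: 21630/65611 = 30/91 = 2^1 * 3^1*5^1 * 7^(-1)*13^( - 1)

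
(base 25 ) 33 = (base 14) 58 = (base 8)116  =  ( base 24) 36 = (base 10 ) 78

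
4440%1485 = 1470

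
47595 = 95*501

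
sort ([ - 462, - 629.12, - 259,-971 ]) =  [ - 971,-629.12,  -  462, - 259 ]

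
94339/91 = 1036 + 9/13 = 1036.69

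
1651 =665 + 986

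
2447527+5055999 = 7503526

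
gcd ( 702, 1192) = 2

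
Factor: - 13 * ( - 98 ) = 2^1*7^2 *13^1 = 1274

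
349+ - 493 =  - 144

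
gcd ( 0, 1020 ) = 1020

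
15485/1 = 15485 = 15485.00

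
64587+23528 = 88115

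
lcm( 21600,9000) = 108000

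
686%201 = 83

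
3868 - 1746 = 2122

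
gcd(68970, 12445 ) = 95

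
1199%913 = 286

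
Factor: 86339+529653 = 615992 = 2^3*13^1 * 5923^1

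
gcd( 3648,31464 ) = 456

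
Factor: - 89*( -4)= 2^2*89^1 = 356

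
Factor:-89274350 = -2^1*5^2 * 11^1 * 19^1*8543^1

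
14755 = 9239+5516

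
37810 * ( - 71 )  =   - 2684510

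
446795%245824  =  200971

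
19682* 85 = 1672970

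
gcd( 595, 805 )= 35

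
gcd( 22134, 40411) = 7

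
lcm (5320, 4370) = 122360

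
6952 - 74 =6878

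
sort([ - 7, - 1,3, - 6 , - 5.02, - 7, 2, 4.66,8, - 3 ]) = [-7, - 7,  -  6,-5.02, - 3, - 1, 2,3,4.66, 8]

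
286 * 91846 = 26267956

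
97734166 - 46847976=50886190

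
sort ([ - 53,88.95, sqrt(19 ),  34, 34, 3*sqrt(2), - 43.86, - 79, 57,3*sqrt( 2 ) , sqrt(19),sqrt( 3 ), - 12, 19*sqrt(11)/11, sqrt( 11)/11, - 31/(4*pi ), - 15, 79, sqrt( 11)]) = [ - 79,-53, -43.86, - 15, - 12, - 31/(4*pi), sqrt(11)/11,sqrt(3), sqrt(11),  3*sqrt(2), 3*sqrt(2),  sqrt( 19) , sqrt(19), 19*sqrt(11)/11,  34,34, 57,79,  88.95]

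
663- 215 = 448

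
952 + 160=1112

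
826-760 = 66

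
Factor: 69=3^1*23^1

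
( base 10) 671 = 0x29f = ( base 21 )1AK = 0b1010011111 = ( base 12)47b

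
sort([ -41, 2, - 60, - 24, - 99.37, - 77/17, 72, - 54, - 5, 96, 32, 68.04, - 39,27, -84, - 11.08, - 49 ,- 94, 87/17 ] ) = [  -  99.37,-94, - 84, - 60, -54, - 49, - 41, - 39  , - 24, - 11.08,- 5, - 77/17, 2,87/17,27, 32,  68.04, 72,96]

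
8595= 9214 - 619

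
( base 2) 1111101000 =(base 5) 13000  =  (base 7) 2626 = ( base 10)1000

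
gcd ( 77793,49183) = 1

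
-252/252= - 1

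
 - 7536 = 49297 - 56833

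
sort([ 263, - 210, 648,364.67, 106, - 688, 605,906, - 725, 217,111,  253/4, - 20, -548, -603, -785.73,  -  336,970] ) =[ - 785.73, - 725, - 688, - 603,-548 , - 336, - 210, - 20, 253/4,  106,111, 217,263,364.67, 605,648, 906, 970 ] 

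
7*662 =4634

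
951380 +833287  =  1784667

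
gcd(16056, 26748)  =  36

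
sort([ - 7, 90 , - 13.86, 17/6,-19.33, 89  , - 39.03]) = [ - 39.03, - 19.33,  -  13.86, - 7, 17/6, 89, 90]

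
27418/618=13709/309 = 44.37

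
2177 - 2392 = -215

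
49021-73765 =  - 24744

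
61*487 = 29707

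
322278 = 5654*57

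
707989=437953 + 270036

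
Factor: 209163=3^1*113^1*617^1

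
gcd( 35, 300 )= 5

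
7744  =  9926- 2182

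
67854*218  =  14792172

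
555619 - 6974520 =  - 6418901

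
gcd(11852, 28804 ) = 4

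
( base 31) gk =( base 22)11a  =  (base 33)FL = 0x204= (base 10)516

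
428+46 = 474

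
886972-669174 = 217798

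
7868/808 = 1967/202 = 9.74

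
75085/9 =8342+7/9 =8342.78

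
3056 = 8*382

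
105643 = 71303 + 34340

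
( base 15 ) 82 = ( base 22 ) 5c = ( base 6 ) 322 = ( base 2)1111010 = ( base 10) 122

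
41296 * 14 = 578144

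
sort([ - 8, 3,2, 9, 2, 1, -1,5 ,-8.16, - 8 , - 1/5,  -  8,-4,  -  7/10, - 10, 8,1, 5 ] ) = [ - 10,-8.16, - 8,  -  8, - 8, - 4, - 1, -7/10, - 1/5, 1,1, 2, 2, 3, 5,5 , 8 , 9]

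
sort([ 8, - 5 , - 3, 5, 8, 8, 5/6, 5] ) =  [-5, - 3, 5/6, 5, 5,8, 8, 8] 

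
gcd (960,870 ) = 30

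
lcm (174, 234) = 6786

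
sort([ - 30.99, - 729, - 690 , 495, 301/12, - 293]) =[-729, - 690, - 293, - 30.99, 301/12,  495 ]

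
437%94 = 61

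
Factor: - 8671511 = -8671511^1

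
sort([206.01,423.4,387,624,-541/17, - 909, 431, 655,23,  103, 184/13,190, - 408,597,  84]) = [ - 909,-408, -541/17,184/13,23, 84  ,  103, 190,206.01  ,  387,423.4, 431,597,624,655 ]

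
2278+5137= 7415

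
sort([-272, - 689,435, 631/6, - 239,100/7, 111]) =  [ -689, - 272,  -  239,100/7,631/6,111,435]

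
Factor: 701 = 701^1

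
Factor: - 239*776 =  - 2^3*97^1*239^1 = - 185464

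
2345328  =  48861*48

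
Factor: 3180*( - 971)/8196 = -5^1*53^1*683^(-1 )*971^1 = -257315/683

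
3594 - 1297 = 2297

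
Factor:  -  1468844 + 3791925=2323081^1 =2323081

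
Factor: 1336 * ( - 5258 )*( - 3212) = 22563297856 = 2^6*11^2 * 73^1*167^1*239^1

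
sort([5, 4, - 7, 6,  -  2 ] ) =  [ - 7, - 2,4 , 5,6] 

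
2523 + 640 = 3163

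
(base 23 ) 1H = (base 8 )50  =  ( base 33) 17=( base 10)40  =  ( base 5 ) 130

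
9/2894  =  9/2894 = 0.00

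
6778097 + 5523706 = 12301803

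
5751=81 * 71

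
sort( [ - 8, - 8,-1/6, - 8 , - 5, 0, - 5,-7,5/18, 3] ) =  [ - 8, - 8, - 8, - 7, - 5,  -  5 ,-1/6, 0, 5/18, 3 ]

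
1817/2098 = 1817/2098 = 0.87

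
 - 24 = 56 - 80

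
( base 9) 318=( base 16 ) 104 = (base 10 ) 260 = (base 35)7F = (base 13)170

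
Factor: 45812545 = 5^1*47^1*383^1*509^1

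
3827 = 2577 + 1250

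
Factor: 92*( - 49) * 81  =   - 365148  =  - 2^2*3^4*7^2*23^1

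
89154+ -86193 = 2961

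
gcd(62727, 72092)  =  1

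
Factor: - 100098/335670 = -249/835 = -  3^1*5^( - 1)*83^1*167^( - 1)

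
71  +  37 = 108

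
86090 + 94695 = 180785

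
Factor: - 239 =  - 239^1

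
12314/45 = 12314/45 =273.64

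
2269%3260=2269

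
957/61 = 15 + 42/61=15.69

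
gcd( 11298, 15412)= 2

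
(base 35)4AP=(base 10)5275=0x149B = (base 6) 40231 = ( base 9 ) 7211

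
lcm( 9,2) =18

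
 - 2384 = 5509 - 7893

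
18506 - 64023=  - 45517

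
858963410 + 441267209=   1300230619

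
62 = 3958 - 3896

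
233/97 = 233/97 = 2.40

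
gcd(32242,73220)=14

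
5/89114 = 5/89114 = 0.00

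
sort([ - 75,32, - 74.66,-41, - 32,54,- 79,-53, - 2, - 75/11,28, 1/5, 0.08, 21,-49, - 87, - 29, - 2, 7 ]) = [ - 87,- 79, - 75, - 74.66 , - 53, - 49, - 41, - 32, - 29, - 75/11, - 2, - 2, 0.08,1/5 , 7, 21,28,32, 54 ] 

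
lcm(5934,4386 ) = 100878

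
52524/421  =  52524/421 = 124.76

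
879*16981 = 14926299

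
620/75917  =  620/75917=0.01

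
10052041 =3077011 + 6975030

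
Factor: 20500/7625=2^2*41^1*61^( - 1 ) =164/61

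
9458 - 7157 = 2301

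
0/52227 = 0 = 0.00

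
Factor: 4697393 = 4697393^1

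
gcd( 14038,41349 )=1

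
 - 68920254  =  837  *(-82342)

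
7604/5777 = 1  +  1827/5777 = 1.32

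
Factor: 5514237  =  3^4*19^1*3583^1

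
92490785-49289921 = 43200864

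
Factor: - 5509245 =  - 3^1*5^1*7^1*71^1*739^1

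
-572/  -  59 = 9 + 41/59 = 9.69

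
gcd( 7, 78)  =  1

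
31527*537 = 16929999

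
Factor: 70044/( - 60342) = - 2^1*13^1*89^(-1)*113^( - 1)*449^1 = -11674/10057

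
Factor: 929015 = 5^1 * 29^1*43^1*149^1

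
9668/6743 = 1 + 2925/6743 = 1.43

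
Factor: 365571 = 3^2 * 151^1*269^1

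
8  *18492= 147936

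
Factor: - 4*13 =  - 2^2*13^1 = - 52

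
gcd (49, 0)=49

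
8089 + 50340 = 58429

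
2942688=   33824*87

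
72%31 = 10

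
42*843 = 35406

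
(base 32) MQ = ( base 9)1001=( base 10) 730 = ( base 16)2da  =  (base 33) M4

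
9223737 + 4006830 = 13230567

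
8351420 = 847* 9860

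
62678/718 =31339/359 = 87.30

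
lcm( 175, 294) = 7350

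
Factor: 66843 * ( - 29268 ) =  - 1956360924 = - 2^2*3^5*7^1 * 271^1 *1061^1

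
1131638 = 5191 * 218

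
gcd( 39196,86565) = 1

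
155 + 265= 420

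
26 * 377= 9802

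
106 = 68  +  38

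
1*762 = 762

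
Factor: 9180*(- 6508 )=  - 2^4*3^3*5^1*17^1*1627^1 = - 59743440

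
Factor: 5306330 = 2^1*5^1*23^1 * 23071^1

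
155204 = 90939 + 64265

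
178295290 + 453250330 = 631545620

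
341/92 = 3 + 65/92 = 3.71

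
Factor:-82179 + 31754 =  - 50425 = - 5^2*2017^1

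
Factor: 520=2^3*5^1*13^1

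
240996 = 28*8607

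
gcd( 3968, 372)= 124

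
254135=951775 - 697640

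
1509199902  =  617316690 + 891883212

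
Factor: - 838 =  - 2^1*419^1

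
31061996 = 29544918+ 1517078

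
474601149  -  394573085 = 80028064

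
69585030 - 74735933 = - 5150903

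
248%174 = 74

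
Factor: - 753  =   - 3^1*251^1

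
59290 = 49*1210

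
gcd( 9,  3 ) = 3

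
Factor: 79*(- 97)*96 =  - 735648  =  -2^5*3^1*79^1*97^1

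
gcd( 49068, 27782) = 58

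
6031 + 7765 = 13796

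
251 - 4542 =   -  4291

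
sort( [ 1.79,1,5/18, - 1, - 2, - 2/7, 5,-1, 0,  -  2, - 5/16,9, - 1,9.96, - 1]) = [ - 2, - 2, -1, - 1, - 1, -1,-5/16, - 2/7  ,  0,5/18,1,1.79 , 5 , 9,9.96]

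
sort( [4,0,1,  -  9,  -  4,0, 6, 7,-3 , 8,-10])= [ - 10,-9, - 4, - 3, 0,0,  1,4,  6,  7, 8] 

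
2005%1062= 943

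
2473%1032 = 409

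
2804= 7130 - 4326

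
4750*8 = 38000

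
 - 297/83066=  - 297/83066 = - 0.00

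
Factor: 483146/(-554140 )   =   - 2^( -1 )*5^(  -  1 )*37^1*103^( - 1)*269^(-1 )*6529^1  =  - 241573/277070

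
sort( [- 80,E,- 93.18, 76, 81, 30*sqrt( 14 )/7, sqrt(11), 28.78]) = [-93.18, - 80, E, sqrt (11 ), 30*sqrt(  14) /7, 28.78, 76, 81 ] 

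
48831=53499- 4668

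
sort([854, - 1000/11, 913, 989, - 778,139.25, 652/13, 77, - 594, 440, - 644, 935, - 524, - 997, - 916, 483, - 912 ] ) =[- 997, - 916, - 912, - 778, - 644, - 594,-524, - 1000/11 , 652/13, 77,139.25  ,  440, 483,  854, 913, 935, 989]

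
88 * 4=352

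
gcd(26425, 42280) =5285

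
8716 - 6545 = 2171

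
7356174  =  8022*917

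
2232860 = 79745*28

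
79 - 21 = 58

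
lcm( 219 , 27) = 1971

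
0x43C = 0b10000111100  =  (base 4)100330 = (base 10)1084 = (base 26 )1fi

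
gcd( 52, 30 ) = 2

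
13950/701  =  19 + 631/701 = 19.90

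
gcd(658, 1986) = 2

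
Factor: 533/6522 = 2^( - 1 )*3^( - 1)*13^1*41^1*1087^( - 1 )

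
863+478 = 1341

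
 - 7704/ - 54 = 428/3 = 142.67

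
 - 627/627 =  -  1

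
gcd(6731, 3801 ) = 1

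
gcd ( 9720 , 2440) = 40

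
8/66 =4/33 = 0.12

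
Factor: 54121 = 54121^1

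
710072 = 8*88759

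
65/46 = 1 + 19/46=1.41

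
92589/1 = 92589 = 92589.00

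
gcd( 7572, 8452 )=4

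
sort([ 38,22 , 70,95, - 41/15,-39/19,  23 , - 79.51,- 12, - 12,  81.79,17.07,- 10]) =[ -79.51,  -  12, - 12, - 10 ,-41/15, - 39/19 , 17.07, 22, 23,38, 70, 81.79, 95 ]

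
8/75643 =8/75643=0.00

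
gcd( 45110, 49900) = 10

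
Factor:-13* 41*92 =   -  49036 = - 2^2*13^1 * 23^1*41^1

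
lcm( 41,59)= 2419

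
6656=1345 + 5311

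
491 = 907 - 416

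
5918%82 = 14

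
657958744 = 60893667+597065077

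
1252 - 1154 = 98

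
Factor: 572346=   2^1*3^4*3533^1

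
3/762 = 1/254 = 0.00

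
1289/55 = 23+24/55 = 23.44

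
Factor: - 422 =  -2^1*211^1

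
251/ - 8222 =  - 1 + 7971/8222 = - 0.03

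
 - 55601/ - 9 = 6177 + 8/9 = 6177.89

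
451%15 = 1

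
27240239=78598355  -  51358116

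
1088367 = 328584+759783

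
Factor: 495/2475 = 1/5 = 5^(-1 ) 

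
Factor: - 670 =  - 2^1*5^1*67^1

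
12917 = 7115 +5802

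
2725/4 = 681 + 1/4 = 681.25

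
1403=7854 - 6451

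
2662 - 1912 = 750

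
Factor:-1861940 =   -  2^2*5^1*93097^1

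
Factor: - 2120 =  - 2^3*5^1*53^1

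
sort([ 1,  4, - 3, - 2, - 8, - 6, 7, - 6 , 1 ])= [ - 8, - 6, - 6, - 3, - 2, 1, 1 , 4, 7 ] 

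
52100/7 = 52100/7 = 7442.86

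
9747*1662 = 16199514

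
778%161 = 134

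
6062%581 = 252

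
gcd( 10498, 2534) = 362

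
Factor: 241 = 241^1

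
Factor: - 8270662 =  - 2^1*19^1 * 23^1 * 9463^1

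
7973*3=23919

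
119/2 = 59+1/2 = 59.50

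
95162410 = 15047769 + 80114641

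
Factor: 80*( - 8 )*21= - 13440 = - 2^7* 3^1*5^1* 7^1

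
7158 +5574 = 12732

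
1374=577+797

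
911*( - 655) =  - 596705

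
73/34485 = 73/34485 = 0.00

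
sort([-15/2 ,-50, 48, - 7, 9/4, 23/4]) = [ - 50, - 15/2,-7,  9/4, 23/4,48]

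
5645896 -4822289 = 823607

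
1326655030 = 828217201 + 498437829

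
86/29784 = 43/14892 = 0.00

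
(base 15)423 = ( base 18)2ff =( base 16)3a5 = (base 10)933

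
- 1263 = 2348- 3611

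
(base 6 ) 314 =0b1110110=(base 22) 58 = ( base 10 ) 118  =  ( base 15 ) 7D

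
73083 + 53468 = 126551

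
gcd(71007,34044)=3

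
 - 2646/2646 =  - 1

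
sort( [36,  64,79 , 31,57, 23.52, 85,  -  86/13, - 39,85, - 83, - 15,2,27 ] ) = [ - 83, - 39, - 15, - 86/13,2,23.52,27,31,36,57, 64,79,85,85] 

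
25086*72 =1806192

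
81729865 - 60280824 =21449041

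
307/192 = 307/192=1.60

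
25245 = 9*2805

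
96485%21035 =12345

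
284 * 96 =27264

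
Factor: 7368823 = 7^1 *11^1 * 83^1*1153^1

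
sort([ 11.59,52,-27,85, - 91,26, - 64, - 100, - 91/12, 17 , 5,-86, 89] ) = [ - 100, - 91, -86, -64, -27,  -  91/12,5, 11.59,17,  26,52, 85,89]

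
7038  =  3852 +3186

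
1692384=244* 6936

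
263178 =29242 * 9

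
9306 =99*94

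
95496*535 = 51090360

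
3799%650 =549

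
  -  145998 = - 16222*9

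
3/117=1/39 = 0.03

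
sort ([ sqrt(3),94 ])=[sqrt( 3 ), 94] 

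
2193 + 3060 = 5253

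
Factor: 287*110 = 31570  =  2^1*5^1*7^1*11^1*41^1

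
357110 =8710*41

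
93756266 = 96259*974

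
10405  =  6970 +3435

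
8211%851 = 552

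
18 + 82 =100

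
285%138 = 9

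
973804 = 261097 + 712707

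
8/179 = 8/179 =0.04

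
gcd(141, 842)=1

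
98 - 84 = 14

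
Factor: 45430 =2^1*5^1 * 7^1 * 11^1 * 59^1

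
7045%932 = 521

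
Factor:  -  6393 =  - 3^1*2131^1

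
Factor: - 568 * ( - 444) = 252192 = 2^5*3^1*37^1*71^1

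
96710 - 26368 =70342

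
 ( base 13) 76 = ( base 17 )5c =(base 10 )97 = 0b1100001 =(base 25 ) 3m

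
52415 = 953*55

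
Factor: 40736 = 2^5*19^1*67^1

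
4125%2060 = 5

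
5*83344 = 416720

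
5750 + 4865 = 10615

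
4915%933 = 250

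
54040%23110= 7820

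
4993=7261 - 2268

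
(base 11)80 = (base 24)3g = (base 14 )64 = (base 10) 88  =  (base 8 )130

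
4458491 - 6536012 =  - 2077521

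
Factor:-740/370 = -2 = - 2^1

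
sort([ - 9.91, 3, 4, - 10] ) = [  -  10, - 9.91, 3, 4 ] 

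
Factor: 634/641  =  2^1 * 317^1*641^( - 1 )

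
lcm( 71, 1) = 71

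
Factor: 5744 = 2^4 * 359^1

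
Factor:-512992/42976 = - 23^1*41^1*79^ ( -1 ) = -  943/79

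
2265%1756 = 509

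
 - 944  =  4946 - 5890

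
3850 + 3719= 7569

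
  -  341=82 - 423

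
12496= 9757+2739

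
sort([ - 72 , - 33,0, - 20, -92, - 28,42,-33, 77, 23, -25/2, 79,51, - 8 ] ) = [- 92,- 72,- 33, - 33, - 28, - 20, - 25/2,-8, 0,23, 42, 51 , 77,  79 ] 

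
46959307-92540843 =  - 45581536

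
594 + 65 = 659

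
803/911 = 803/911 = 0.88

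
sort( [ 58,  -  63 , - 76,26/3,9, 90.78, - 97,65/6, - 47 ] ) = [-97, - 76, - 63,- 47 , 26/3,9 , 65/6,58, 90.78] 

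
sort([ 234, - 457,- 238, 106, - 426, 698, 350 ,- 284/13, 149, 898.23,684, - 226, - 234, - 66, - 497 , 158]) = [  -  497,-457, - 426, - 238, - 234, - 226, - 66,-284/13, 106,149, 158,234,  350, 684, 698, 898.23 ]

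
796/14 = 56 + 6/7 =56.86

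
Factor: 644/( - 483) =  - 4/3=- 2^2*3^( - 1)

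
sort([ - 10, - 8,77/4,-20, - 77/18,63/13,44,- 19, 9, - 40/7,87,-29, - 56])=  [ - 56, - 29, - 20, - 19, - 10, - 8, - 40/7, - 77/18,  63/13,9  ,  77/4,44, 87]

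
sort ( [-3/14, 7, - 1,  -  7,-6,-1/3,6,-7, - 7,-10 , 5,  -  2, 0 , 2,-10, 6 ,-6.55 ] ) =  [-10, - 10 ,-7,-7, - 7,-6.55,-6,- 2, -1, - 1/3,-3/14,0 , 2, 5,6,6,7] 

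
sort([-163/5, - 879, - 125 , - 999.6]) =[ - 999.6, - 879, - 125, - 163/5 ] 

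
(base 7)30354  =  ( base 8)16335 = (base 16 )1CDD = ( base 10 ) 7389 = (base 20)i99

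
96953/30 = 96953/30 = 3231.77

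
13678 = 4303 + 9375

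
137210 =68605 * 2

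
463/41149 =463/41149 = 0.01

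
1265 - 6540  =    -  5275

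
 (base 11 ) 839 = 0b1111110010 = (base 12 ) 702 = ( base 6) 4402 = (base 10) 1010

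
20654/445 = 20654/445 = 46.41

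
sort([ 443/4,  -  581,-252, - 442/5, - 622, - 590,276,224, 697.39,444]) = [  -  622, - 590, - 581, - 252, - 442/5 , 443/4,  224, 276,444  ,  697.39]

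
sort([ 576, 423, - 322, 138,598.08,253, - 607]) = [ - 607, - 322,138, 253,  423,576,598.08 ]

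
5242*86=450812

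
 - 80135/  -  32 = 80135/32  =  2504.22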